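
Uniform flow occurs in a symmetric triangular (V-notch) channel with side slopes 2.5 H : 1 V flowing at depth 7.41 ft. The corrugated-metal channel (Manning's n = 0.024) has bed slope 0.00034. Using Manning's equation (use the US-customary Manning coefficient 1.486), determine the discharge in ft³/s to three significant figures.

357 ft³/s

A = z·y² = 2.5×7.41² = 137.3 ft²
P = 2y√(1+z²) = 2×7.41×√(1+2.5²) = 39.90 ft
R = A/P = 137.3/39.90 = 3.440 ft
Q = (1.486/n)·A·R^(2/3)·S^(1/2) = (1.486/0.024) × 137.3 × 3.440^(2/3) × 0.00034^(1/2) = 357.1 ft³/s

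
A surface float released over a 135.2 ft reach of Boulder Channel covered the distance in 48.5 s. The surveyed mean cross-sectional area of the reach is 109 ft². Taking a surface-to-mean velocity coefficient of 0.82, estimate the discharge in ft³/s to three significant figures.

v_surface = L / t̄ = 135.2 / 48.5 = 2.788 ft/s
v_mean = 0.82 × 2.788 = 2.286 ft/s
Q = A × v_mean = 109 × 2.286 = 249.2 ft³/s

249 ft³/s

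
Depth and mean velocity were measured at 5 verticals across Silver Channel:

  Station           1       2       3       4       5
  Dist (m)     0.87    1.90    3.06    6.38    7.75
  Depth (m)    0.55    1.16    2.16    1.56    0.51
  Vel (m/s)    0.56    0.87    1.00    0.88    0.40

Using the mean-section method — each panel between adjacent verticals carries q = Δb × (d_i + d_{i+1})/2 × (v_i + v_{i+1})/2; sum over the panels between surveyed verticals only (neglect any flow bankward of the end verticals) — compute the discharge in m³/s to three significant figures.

9.14 m³/s

Panel 1-2: Δb = 1.03 m, d̄ = (0.55+1.16)/2 = 0.855, v̄ = (0.56+0.87)/2 = 0.715 → q = 1.03×0.855×0.715 = 0.6297 m³/s
Panel 2-3: Δb = 1.16 m, d̄ = (1.16+2.16)/2 = 1.66, v̄ = (0.87+1.00)/2 = 0.935 → q = 1.16×1.66×0.935 = 1.800 m³/s
Panel 3-4: Δb = 3.32 m, d̄ = (2.16+1.56)/2 = 1.86, v̄ = (1.00+0.88)/2 = 0.94 → q = 3.32×1.86×0.94 = 5.805 m³/s
Panel 4-5: Δb = 1.37 m, d̄ = (1.56+0.51)/2 = 1.035, v̄ = (0.88+0.40)/2 = 0.64 → q = 1.37×1.035×0.64 = 0.9075 m³/s
Q = Σ q = 9.142 m³/s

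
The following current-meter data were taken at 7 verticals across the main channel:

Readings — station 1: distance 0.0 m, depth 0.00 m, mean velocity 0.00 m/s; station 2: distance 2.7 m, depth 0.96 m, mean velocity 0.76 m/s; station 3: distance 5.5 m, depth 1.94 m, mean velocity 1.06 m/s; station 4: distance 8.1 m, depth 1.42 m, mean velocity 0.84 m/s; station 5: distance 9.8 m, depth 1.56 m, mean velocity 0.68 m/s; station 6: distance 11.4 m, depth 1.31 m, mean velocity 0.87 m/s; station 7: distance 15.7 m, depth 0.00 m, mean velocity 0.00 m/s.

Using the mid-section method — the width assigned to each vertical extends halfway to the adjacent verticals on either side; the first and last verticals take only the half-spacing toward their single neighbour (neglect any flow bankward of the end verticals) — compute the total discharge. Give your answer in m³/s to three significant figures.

15.2 m³/s

w_2 = (5.5 − 0.0)/2 = 2.75 m; q_2 = 0.76 × 0.96 × 2.75 = 2.006 m³/s
w_3 = (8.1 − 2.7)/2 = 2.7 m; q_3 = 1.06 × 1.94 × 2.7 = 5.552 m³/s
w_4 = (9.8 − 5.5)/2 = 2.15 m; q_4 = 0.84 × 1.42 × 2.15 = 2.565 m³/s
w_5 = (11.4 − 8.1)/2 = 1.65 m; q_5 = 0.68 × 1.56 × 1.65 = 1.750 m³/s
w_6 = (15.7 − 9.8)/2 = 2.95 m; q_6 = 0.87 × 1.31 × 2.95 = 3.362 m³/s
Stations 1, 7 contribute zero (depth or velocity is 0).
Q = Σ qᵢ = 15.24 m³/s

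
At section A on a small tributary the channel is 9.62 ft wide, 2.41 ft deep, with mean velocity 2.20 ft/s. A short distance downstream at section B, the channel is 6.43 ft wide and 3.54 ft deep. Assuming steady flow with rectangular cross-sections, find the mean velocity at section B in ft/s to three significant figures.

2.24 ft/s

Q = A₁V₁ = (9.62×2.41) × 2.20 = 51.01 ft³/s
A₂ = 6.43 × 3.54 = 22.76 ft²
V₂ = Q/A₂ = 51.01/22.76 = 2.241 ft/s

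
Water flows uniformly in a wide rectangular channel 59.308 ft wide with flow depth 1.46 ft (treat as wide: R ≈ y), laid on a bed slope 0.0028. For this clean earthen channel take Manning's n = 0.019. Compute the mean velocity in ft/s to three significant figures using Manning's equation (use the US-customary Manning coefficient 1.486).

A = b·y = 59.308 × 1.46 = 86.59 ft²
Wide channel: R ≈ y = 1.46 ft
Q = (1.486/n)·A·R^(2/3)·S^(1/2) = (1.486/0.019) × 86.59 × 1.460^(2/3) × 0.0028^(1/2) = 461.2 ft³/s
V = Q/A = 461.2/86.59 = 5.326 ft/s

5.33 ft/s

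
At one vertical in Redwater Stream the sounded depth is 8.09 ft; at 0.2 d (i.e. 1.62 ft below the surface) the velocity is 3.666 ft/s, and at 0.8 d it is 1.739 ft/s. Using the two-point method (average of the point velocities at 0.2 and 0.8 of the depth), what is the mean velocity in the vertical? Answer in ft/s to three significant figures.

2.70 ft/s

v̄ = (3.666 + 1.739) / 2 = 2.703 ft/s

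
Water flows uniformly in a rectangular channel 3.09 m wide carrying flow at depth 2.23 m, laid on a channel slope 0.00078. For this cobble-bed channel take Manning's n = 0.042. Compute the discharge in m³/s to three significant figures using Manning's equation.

4.31 m³/s

A = b·y = 3.09 × 2.23 = 6.891 m²
P = b + 2y = 3.09 + 2×2.23 = 7.550 m
R = A/P = 6.891/7.550 = 0.9127 m
Q = (1/n)·A·R^(2/3)·S^(1/2) = (1/0.042) × 6.891 × 0.9127^(2/3) × 0.00078^(1/2) = 4.311 m³/s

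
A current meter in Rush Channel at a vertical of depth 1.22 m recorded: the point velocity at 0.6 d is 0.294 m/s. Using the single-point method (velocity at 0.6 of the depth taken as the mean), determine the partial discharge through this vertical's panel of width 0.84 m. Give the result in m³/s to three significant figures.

v̄ = v₀.₆ = 0.294 m/s
q = v̄ × d × w = 0.2940 × 1.22 × 0.84 = 0.3013 m³/s

0.301 m³/s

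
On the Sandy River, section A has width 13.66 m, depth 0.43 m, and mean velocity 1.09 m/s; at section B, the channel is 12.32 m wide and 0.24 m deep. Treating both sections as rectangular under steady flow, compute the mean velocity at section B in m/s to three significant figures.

Q = A₁V₁ = (13.66×0.43) × 1.09 = 6.402 m³/s
A₂ = 12.32 × 0.24 = 2.957 m²
V₂ = Q/A₂ = 6.402/2.957 = 2.165 m/s

2.17 m/s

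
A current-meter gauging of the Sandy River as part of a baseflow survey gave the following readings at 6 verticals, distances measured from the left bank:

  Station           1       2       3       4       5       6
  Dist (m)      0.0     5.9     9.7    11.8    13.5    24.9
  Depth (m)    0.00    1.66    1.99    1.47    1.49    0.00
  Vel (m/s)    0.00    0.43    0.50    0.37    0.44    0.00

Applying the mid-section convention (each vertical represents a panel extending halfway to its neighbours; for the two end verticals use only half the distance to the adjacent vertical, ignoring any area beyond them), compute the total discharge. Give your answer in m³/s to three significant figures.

w_2 = (9.7 − 0.0)/2 = 4.85 m; q_2 = 0.43 × 1.66 × 4.85 = 3.462 m³/s
w_3 = (11.8 − 5.9)/2 = 2.95 m; q_3 = 0.50 × 1.99 × 2.95 = 2.935 m³/s
w_4 = (13.5 − 9.7)/2 = 1.9 m; q_4 = 0.37 × 1.47 × 1.9 = 1.033 m³/s
w_5 = (24.9 − 11.8)/2 = 6.55 m; q_5 = 0.44 × 1.49 × 6.55 = 4.294 m³/s
Stations 1, 6 contribute zero (depth or velocity is 0).
Q = Σ qᵢ = 11.72 m³/s

11.7 m³/s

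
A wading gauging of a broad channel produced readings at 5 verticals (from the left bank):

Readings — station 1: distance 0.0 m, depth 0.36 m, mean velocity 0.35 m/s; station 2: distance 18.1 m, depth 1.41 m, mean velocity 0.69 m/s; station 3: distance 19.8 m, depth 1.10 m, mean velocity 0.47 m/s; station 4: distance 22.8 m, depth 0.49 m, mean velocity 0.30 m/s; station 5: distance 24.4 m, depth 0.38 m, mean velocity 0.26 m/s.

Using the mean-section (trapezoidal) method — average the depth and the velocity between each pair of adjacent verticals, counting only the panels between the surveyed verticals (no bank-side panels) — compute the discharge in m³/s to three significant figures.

Panel 1-2: Δb = 18.1 m, d̄ = (0.36+1.41)/2 = 0.885, v̄ = (0.35+0.69)/2 = 0.52 → q = 18.1×0.885×0.52 = 8.330 m³/s
Panel 2-3: Δb = 1.7 m, d̄ = (1.41+1.10)/2 = 1.255, v̄ = (0.69+0.47)/2 = 0.58 → q = 1.7×1.255×0.58 = 1.237 m³/s
Panel 3-4: Δb = 3 m, d̄ = (1.10+0.49)/2 = 0.795, v̄ = (0.47+0.30)/2 = 0.385 → q = 3×0.795×0.385 = 0.9182 m³/s
Panel 4-5: Δb = 1.6 m, d̄ = (0.49+0.38)/2 = 0.435, v̄ = (0.30+0.26)/2 = 0.28 → q = 1.6×0.435×0.28 = 0.1949 m³/s
Q = Σ q = 10.68 m³/s

10.7 m³/s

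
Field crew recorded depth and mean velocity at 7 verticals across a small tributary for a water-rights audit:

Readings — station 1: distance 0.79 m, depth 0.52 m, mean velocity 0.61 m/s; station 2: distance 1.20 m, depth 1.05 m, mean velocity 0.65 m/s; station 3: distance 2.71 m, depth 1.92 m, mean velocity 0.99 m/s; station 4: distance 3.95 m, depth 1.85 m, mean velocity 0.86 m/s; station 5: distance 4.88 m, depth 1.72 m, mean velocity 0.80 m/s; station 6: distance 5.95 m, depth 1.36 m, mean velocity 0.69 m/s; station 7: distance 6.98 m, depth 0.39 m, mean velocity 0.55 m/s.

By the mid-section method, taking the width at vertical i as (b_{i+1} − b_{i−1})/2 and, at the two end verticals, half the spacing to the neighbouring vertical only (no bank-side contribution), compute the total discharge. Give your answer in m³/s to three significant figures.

7.53 m³/s

w_1 = (1.20 − 0.79)/2 = 0.205 m; q_1 = 0.61 × 0.52 × 0.205 = 0.06503 m³/s
w_2 = (2.71 − 0.79)/2 = 0.96 m; q_2 = 0.65 × 1.05 × 0.96 = 0.6552 m³/s
w_3 = (3.95 − 1.20)/2 = 1.375 m; q_3 = 0.99 × 1.92 × 1.375 = 2.614 m³/s
w_4 = (4.88 − 2.71)/2 = 1.085 m; q_4 = 0.86 × 1.85 × 1.085 = 1.726 m³/s
w_5 = (5.95 − 3.95)/2 = 1 m; q_5 = 0.80 × 1.72 × 1 = 1.376 m³/s
w_6 = (6.98 − 4.88)/2 = 1.05 m; q_6 = 0.69 × 1.36 × 1.05 = 0.9853 m³/s
w_7 = (6.98 − 5.95)/2 = 0.515 m; q_7 = 0.55 × 0.39 × 0.515 = 0.1105 m³/s
Q = Σ qᵢ = 7.532 m³/s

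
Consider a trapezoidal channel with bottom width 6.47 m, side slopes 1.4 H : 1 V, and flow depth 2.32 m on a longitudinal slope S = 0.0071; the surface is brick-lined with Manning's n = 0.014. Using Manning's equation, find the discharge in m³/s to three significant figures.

183 m³/s

A = (b + z·y)·y = (6.47 + 1.4×2.32)×2.32 = 22.55 m²
P = b + 2y√(1+z²) = 6.47 + 2×2.32×√(1+1.4²) = 14.45 m
R = A/P = 22.55/14.45 = 1.560 m
Q = (1/n)·A·R^(2/3)·S^(1/2) = (1/0.014) × 22.55 × 1.560^(2/3) × 0.0071^(1/2) = 182.5 m³/s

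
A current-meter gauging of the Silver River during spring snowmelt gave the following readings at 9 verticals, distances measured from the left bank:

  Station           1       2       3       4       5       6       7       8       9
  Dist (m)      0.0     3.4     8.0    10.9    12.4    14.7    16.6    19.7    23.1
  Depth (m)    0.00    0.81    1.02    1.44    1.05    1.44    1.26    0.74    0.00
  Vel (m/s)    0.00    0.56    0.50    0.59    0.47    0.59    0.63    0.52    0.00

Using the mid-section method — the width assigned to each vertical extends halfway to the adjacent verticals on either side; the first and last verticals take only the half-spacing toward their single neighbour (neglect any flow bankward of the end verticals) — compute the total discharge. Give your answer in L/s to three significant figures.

11600 L/s

w_2 = (8.0 − 0.0)/2 = 4 m; q_2 = 0.56 × 0.81 × 4 = 1.814 m³/s
w_3 = (10.9 − 3.4)/2 = 3.75 m; q_3 = 0.50 × 1.02 × 3.75 = 1.913 m³/s
w_4 = (12.4 − 8.0)/2 = 2.2 m; q_4 = 0.59 × 1.44 × 2.2 = 1.869 m³/s
w_5 = (14.7 − 10.9)/2 = 1.9 m; q_5 = 0.47 × 1.05 × 1.9 = 0.9377 m³/s
w_6 = (16.6 − 12.4)/2 = 2.1 m; q_6 = 0.59 × 1.44 × 2.1 = 1.784 m³/s
w_7 = (19.7 − 14.7)/2 = 2.5 m; q_7 = 0.63 × 1.26 × 2.5 = 1.985 m³/s
w_8 = (23.1 − 16.6)/2 = 3.25 m; q_8 = 0.52 × 0.74 × 3.25 = 1.251 m³/s
Stations 1, 9 contribute zero (depth or velocity is 0).
Q = Σ qᵢ = 11.55 m³/s
= 11.55 × 1000 = 11550 L/s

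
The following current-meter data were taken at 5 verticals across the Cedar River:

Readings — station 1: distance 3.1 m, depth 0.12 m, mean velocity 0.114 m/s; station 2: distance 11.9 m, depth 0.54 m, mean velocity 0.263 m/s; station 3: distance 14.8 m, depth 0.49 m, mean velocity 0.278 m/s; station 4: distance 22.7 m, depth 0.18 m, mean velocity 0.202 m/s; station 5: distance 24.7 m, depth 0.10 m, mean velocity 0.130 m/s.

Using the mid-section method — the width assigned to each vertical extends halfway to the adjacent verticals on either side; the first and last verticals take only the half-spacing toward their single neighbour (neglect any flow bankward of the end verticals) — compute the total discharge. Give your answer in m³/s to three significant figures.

1.82 m³/s

w_1 = (11.9 − 3.1)/2 = 4.4 m; q_1 = 0.114 × 0.12 × 4.4 = 0.06019 m³/s
w_2 = (14.8 − 3.1)/2 = 5.85 m; q_2 = 0.263 × 0.54 × 5.85 = 0.8308 m³/s
w_3 = (22.7 − 11.9)/2 = 5.4 m; q_3 = 0.278 × 0.49 × 5.4 = 0.7356 m³/s
w_4 = (24.7 − 14.8)/2 = 4.95 m; q_4 = 0.202 × 0.18 × 4.95 = 0.1800 m³/s
w_5 = (24.7 − 22.7)/2 = 1 m; q_5 = 0.130 × 0.10 × 1 = 0.01300 m³/s
Q = Σ qᵢ = 1.820 m³/s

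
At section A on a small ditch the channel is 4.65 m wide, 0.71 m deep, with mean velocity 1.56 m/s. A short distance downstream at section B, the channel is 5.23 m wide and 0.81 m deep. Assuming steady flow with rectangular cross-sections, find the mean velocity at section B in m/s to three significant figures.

Q = A₁V₁ = (4.65×0.71) × 1.56 = 5.150 m³/s
A₂ = 5.23 × 0.81 = 4.236 m²
V₂ = Q/A₂ = 5.150/4.236 = 1.216 m/s

1.22 m/s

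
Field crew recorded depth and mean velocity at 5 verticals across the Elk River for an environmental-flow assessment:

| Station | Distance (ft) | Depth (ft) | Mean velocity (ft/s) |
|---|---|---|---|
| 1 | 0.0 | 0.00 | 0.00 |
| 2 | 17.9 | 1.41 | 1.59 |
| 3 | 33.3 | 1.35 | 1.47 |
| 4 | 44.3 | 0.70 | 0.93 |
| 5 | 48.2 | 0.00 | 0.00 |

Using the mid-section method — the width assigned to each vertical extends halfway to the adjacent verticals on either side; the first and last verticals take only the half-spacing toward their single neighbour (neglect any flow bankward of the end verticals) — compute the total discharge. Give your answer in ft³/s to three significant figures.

w_2 = (33.3 − 0.0)/2 = 16.65 ft; q_2 = 1.59 × 1.41 × 16.65 = 37.33 ft³/s
w_3 = (44.3 − 17.9)/2 = 13.2 ft; q_3 = 1.47 × 1.35 × 13.2 = 26.20 ft³/s
w_4 = (48.2 − 33.3)/2 = 7.45 ft; q_4 = 0.93 × 0.70 × 7.45 = 4.850 ft³/s
Stations 1, 5 contribute zero (depth or velocity is 0).
Q = Σ qᵢ = 68.37 ft³/s

68.4 ft³/s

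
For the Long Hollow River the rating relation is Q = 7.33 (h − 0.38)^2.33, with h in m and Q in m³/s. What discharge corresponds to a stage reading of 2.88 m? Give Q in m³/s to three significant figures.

Q = 7.33 × (2.88 − 0.38)^2.33 = 7.33 × 2.5^2.33 = 61.99 m³/s

62.0 m³/s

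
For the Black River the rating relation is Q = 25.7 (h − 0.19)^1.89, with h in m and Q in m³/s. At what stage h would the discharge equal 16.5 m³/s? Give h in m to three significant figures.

h − h₀ = (Q/C)^(1/b) = (16.5/25.7)^(1/1.89) = 0.7910 m
h = 0.19 + 0.7910 = 0.9810 m

0.981 m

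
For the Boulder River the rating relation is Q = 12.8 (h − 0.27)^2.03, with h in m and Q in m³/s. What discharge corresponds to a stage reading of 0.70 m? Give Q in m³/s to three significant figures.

2.31 m³/s

Q = 12.8 × (0.70 − 0.27)^2.03 = 12.8 × 0.43^2.03 = 2.308 m³/s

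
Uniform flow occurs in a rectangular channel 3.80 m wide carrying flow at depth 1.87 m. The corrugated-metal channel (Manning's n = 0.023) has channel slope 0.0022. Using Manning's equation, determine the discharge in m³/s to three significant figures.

13.9 m³/s

A = b·y = 3.80 × 1.87 = 7.106 m²
P = b + 2y = 3.80 + 2×1.87 = 7.540 m
R = A/P = 7.106/7.540 = 0.9424 m
Q = (1/n)·A·R^(2/3)·S^(1/2) = (1/0.023) × 7.106 × 0.9424^(2/3) × 0.0022^(1/2) = 13.93 m³/s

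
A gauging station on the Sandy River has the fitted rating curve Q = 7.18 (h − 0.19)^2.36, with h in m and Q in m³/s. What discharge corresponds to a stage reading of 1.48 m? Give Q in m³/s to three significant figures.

13.1 m³/s

Q = 7.18 × (1.48 − 0.19)^2.36 = 7.18 × 1.29^2.36 = 13.10 m³/s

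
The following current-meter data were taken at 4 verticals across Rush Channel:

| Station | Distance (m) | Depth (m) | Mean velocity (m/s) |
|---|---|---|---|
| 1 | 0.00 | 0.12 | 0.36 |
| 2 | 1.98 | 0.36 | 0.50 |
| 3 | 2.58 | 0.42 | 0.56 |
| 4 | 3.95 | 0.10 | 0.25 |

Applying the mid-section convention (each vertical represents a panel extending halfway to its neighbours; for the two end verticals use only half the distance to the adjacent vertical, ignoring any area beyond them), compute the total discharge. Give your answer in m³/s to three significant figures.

w_1 = (1.98 − 0.00)/2 = 0.99 m; q_1 = 0.36 × 0.12 × 0.99 = 0.04277 m³/s
w_2 = (2.58 − 0.00)/2 = 1.29 m; q_2 = 0.50 × 0.36 × 1.29 = 0.2322 m³/s
w_3 = (3.95 − 1.98)/2 = 0.985 m; q_3 = 0.56 × 0.42 × 0.985 = 0.2317 m³/s
w_4 = (3.95 − 2.58)/2 = 0.685 m; q_4 = 0.25 × 0.10 × 0.685 = 0.01713 m³/s
Q = Σ qᵢ = 0.5238 m³/s

0.524 m³/s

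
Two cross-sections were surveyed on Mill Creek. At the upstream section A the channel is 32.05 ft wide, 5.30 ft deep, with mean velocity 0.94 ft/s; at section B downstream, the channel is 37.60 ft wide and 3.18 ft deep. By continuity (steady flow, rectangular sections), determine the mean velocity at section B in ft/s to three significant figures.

1.34 ft/s

Q = A₁V₁ = (32.05×5.30) × 0.94 = 159.7 ft³/s
A₂ = 37.60 × 3.18 = 119.6 ft²
V₂ = Q/A₂ = 159.7/119.6 = 1.335 ft/s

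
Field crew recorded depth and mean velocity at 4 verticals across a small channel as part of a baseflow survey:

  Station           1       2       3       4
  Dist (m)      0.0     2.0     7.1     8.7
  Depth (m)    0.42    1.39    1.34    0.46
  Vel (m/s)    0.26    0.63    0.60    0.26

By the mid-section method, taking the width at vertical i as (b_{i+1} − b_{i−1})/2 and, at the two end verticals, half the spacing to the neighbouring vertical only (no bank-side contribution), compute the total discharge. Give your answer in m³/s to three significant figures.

6.01 m³/s

w_1 = (2.0 − 0.0)/2 = 1 m; q_1 = 0.26 × 0.42 × 1 = 0.1092 m³/s
w_2 = (7.1 − 0.0)/2 = 3.55 m; q_2 = 0.63 × 1.39 × 3.55 = 3.109 m³/s
w_3 = (8.7 − 2.0)/2 = 3.35 m; q_3 = 0.60 × 1.34 × 3.35 = 2.693 m³/s
w_4 = (8.7 − 7.1)/2 = 0.8 m; q_4 = 0.26 × 0.46 × 0.8 = 0.09568 m³/s
Q = Σ qᵢ = 6.007 m³/s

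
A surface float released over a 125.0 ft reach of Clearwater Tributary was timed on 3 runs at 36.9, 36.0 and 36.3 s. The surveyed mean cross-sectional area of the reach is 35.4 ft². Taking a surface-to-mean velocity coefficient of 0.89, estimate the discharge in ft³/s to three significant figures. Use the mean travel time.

108 ft³/s

t̄ = (36.9 + 36.0 + 36.3) / 3 = 36.4 s
v_surface = L / t̄ = 125.0 / 36.4 = 3.434 ft/s
v_mean = 0.89 × 3.434 = 3.056 ft/s
Q = A × v_mean = 35.4 × 3.056 = 108.2 ft³/s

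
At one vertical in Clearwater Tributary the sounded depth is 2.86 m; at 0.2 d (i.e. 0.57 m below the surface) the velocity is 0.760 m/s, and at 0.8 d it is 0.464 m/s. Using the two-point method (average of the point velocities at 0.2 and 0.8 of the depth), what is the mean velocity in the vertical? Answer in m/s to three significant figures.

0.612 m/s

v̄ = (0.760 + 0.464) / 2 = 0.6120 m/s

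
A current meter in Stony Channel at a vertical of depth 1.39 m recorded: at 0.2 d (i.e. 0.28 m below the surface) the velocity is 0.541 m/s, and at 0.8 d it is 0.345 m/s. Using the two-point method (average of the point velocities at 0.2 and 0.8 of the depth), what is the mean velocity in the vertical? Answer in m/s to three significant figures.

v̄ = (0.541 + 0.345) / 2 = 0.4430 m/s

0.443 m/s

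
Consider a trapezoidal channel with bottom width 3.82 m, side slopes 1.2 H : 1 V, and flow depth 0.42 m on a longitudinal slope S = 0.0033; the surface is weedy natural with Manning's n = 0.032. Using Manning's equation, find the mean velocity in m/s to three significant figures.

A = (b + z·y)·y = (3.82 + 1.2×0.42)×0.42 = 1.816 m²
P = b + 2y√(1+z²) = 3.82 + 2×0.42×√(1+1.2²) = 5.132 m
R = A/P = 1.816/5.132 = 0.3539 m
Q = (1/n)·A·R^(2/3)·S^(1/2) = (1/0.032) × 1.816 × 0.3539^(2/3) × 0.0033^(1/2) = 1.631 m³/s
V = Q/A = 1.631/1.816 = 0.8981 m/s

0.898 m/s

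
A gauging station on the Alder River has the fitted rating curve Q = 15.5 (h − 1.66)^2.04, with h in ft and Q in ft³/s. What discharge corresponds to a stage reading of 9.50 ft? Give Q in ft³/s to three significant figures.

1030 ft³/s

Q = 15.5 × (9.50 − 1.66)^2.04 = 15.5 × 7.84^2.04 = 1035 ft³/s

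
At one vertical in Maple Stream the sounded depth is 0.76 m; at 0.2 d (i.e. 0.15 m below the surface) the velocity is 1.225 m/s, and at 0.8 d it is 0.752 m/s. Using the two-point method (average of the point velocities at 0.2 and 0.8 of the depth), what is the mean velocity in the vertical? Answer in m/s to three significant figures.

v̄ = (1.225 + 0.752) / 2 = 0.9885 m/s

0.989 m/s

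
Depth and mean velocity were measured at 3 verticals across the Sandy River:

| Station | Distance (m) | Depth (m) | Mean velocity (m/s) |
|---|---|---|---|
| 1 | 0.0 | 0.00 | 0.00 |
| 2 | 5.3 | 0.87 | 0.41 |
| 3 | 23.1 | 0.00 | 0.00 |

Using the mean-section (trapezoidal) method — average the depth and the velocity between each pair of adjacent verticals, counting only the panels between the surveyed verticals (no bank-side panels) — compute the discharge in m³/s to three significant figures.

2.06 m³/s

Panel 1-2: Δb = 5.3 m, d̄ = (0.00+0.87)/2 = 0.435, v̄ = (0.00+0.41)/2 = 0.205 → q = 5.3×0.435×0.205 = 0.4726 m³/s
Panel 2-3: Δb = 17.8 m, d̄ = (0.87+0.00)/2 = 0.435, v̄ = (0.41+0.00)/2 = 0.205 → q = 17.8×0.435×0.205 = 1.587 m³/s
Q = Σ q = 2.060 m³/s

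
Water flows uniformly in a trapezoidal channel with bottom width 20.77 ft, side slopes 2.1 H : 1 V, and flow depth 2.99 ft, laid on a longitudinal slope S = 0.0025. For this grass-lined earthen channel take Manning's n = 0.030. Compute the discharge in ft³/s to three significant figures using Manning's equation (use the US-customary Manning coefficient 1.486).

352 ft³/s

A = (b + z·y)·y = (20.77 + 2.1×2.99)×2.99 = 80.88 ft²
P = b + 2y√(1+z²) = 20.77 + 2×2.99×√(1+2.1²) = 34.68 ft
R = A/P = 80.88/34.68 = 2.332 ft
Q = (1.486/n)·A·R^(2/3)·S^(1/2) = (1.486/0.030) × 80.88 × 2.332^(2/3) × 0.0025^(1/2) = 352.3 ft³/s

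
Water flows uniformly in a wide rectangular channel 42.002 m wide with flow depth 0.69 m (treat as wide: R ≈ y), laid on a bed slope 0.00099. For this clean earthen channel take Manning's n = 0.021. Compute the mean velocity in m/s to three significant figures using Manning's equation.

1.17 m/s

A = b·y = 42.002 × 0.69 = 28.98 m²
Wide channel: R ≈ y = 0.69 m
Q = (1/n)·A·R^(2/3)·S^(1/2) = (1/0.021) × 28.98 × 0.6900^(2/3) × 0.00099^(1/2) = 33.91 m³/s
V = Q/A = 33.91/28.98 = 1.170 m/s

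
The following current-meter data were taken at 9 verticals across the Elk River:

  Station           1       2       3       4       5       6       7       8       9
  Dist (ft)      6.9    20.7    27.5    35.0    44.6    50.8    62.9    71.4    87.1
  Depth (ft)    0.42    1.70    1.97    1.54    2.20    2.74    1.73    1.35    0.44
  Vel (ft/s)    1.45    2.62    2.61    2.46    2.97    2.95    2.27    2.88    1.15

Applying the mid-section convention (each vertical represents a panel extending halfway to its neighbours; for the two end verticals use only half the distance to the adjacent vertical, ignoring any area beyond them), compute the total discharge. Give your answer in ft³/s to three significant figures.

336 ft³/s

w_1 = (20.7 − 6.9)/2 = 6.9 ft; q_1 = 1.45 × 0.42 × 6.9 = 4.202 ft³/s
w_2 = (27.5 − 6.9)/2 = 10.3 ft; q_2 = 2.62 × 1.70 × 10.3 = 45.88 ft³/s
w_3 = (35.0 − 20.7)/2 = 7.15 ft; q_3 = 2.61 × 1.97 × 7.15 = 36.76 ft³/s
w_4 = (44.6 − 27.5)/2 = 8.55 ft; q_4 = 2.46 × 1.54 × 8.55 = 32.39 ft³/s
w_5 = (50.8 − 35.0)/2 = 7.9 ft; q_5 = 2.97 × 2.20 × 7.9 = 51.62 ft³/s
w_6 = (62.9 − 44.6)/2 = 9.15 ft; q_6 = 2.95 × 2.74 × 9.15 = 73.96 ft³/s
w_7 = (71.4 − 50.8)/2 = 10.3 ft; q_7 = 2.27 × 1.73 × 10.3 = 40.45 ft³/s
w_8 = (87.1 − 62.9)/2 = 12.1 ft; q_8 = 2.88 × 1.35 × 12.1 = 47.04 ft³/s
w_9 = (87.1 − 71.4)/2 = 7.85 ft; q_9 = 1.15 × 0.44 × 7.85 = 3.972 ft³/s
Q = Σ qᵢ = 336.3 ft³/s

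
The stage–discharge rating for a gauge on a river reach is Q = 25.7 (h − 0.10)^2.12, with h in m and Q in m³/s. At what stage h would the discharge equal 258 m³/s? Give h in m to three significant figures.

3.07 m

h − h₀ = (Q/C)^(1/b) = (258/25.7)^(1/2.12) = 2.968 m
h = 0.10 + 2.968 = 3.068 m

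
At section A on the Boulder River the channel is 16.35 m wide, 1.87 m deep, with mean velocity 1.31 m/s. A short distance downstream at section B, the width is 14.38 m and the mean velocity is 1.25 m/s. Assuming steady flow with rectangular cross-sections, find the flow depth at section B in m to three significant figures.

2.23 m

Q = A₁V₁ = (16.35×1.87) × 1.31 = 40.05 m³/s
d₂ = Q/(b₂ V₂) = 40.05/(14.38×1.25) = 2.228 m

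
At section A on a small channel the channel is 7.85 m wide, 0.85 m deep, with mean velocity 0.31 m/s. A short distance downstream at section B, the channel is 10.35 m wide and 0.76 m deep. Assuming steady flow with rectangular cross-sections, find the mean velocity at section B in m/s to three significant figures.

0.263 m/s

Q = A₁V₁ = (7.85×0.85) × 0.31 = 2.068 m³/s
A₂ = 10.35 × 0.76 = 7.866 m²
V₂ = Q/A₂ = 2.068/7.866 = 0.2630 m/s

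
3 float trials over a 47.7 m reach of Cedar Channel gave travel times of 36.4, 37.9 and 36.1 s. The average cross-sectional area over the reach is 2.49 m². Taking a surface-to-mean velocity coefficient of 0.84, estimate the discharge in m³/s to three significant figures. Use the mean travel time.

2.71 m³/s

t̄ = (36.4 + 37.9 + 36.1) / 3 = 36.8 s
v_surface = L / t̄ = 47.7 / 36.8 = 1.296 m/s
v_mean = 0.84 × 1.296 = 1.089 m/s
Q = A × v_mean = 2.49 × 1.089 = 2.711 m³/s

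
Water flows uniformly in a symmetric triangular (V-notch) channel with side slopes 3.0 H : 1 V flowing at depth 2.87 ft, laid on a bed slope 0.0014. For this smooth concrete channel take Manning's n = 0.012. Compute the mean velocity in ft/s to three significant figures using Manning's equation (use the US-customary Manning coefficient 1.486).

A = z·y² = 3.0×2.87² = 24.71 ft²
P = 2y√(1+z²) = 2×2.87×√(1+3.0²) = 18.15 ft
R = A/P = 24.71/18.15 = 1.361 ft
Q = (1.486/n)·A·R^(2/3)·S^(1/2) = (1.486/0.012) × 24.71 × 1.361^(2/3) × 0.0014^(1/2) = 140.6 ft³/s
V = Q/A = 140.6/24.71 = 5.691 ft/s

5.69 ft/s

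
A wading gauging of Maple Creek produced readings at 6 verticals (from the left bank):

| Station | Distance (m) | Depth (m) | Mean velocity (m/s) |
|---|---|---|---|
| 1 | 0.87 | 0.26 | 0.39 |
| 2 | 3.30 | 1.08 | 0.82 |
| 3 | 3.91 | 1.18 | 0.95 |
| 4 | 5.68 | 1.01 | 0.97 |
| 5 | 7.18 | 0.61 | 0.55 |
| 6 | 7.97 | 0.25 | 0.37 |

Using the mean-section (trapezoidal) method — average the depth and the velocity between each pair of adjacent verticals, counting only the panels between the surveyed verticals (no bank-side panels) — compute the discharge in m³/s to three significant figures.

4.54 m³/s

Panel 1-2: Δb = 2.43 m, d̄ = (0.26+1.08)/2 = 0.67, v̄ = (0.39+0.82)/2 = 0.605 → q = 2.43×0.67×0.605 = 0.9850 m³/s
Panel 2-3: Δb = 0.61 m, d̄ = (1.08+1.18)/2 = 1.13, v̄ = (0.82+0.95)/2 = 0.885 → q = 0.61×1.13×0.885 = 0.6100 m³/s
Panel 3-4: Δb = 1.77 m, d̄ = (1.18+1.01)/2 = 1.095, v̄ = (0.95+0.97)/2 = 0.96 → q = 1.77×1.095×0.96 = 1.861 m³/s
Panel 4-5: Δb = 1.5 m, d̄ = (1.01+0.61)/2 = 0.81, v̄ = (0.97+0.55)/2 = 0.76 → q = 1.5×0.81×0.76 = 0.9234 m³/s
Panel 5-6: Δb = 0.79 m, d̄ = (0.61+0.25)/2 = 0.43, v̄ = (0.55+0.37)/2 = 0.46 → q = 0.79×0.43×0.46 = 0.1563 m³/s
Q = Σ q = 4.535 m³/s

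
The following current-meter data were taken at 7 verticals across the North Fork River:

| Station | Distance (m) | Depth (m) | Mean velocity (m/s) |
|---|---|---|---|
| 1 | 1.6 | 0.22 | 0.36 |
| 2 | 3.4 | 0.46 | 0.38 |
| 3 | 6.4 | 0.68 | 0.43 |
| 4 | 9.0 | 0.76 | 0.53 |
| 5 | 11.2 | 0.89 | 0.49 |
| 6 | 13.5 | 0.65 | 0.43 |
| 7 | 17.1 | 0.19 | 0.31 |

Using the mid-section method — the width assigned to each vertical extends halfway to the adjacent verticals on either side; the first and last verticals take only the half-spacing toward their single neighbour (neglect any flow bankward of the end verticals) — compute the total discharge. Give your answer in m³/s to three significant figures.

4.19 m³/s

w_1 = (3.4 − 1.6)/2 = 0.9 m; q_1 = 0.36 × 0.22 × 0.9 = 0.07128 m³/s
w_2 = (6.4 − 1.6)/2 = 2.4 m; q_2 = 0.38 × 0.46 × 2.4 = 0.4195 m³/s
w_3 = (9.0 − 3.4)/2 = 2.8 m; q_3 = 0.43 × 0.68 × 2.8 = 0.8187 m³/s
w_4 = (11.2 − 6.4)/2 = 2.4 m; q_4 = 0.53 × 0.76 × 2.4 = 0.9667 m³/s
w_5 = (13.5 − 9.0)/2 = 2.25 m; q_5 = 0.49 × 0.89 × 2.25 = 0.9812 m³/s
w_6 = (17.1 − 11.2)/2 = 2.95 m; q_6 = 0.43 × 0.65 × 2.95 = 0.8245 m³/s
w_7 = (17.1 − 13.5)/2 = 1.8 m; q_7 = 0.31 × 0.19 × 1.8 = 0.1060 m³/s
Q = Σ qᵢ = 4.188 m³/s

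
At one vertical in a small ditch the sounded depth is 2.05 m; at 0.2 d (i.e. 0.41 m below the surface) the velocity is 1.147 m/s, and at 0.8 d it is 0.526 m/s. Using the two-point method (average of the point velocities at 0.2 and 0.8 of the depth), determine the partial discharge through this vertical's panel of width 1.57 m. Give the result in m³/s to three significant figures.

2.69 m³/s

v̄ = (1.147 + 0.526) / 2 = 0.8365 m/s
q = v̄ × d × w = 0.8365 × 2.05 × 1.57 = 2.692 m³/s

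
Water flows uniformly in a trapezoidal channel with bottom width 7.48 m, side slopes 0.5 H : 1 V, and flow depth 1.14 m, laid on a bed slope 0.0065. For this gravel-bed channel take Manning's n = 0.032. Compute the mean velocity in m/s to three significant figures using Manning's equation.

A = (b + z·y)·y = (7.48 + 0.5×1.14)×1.14 = 9.177 m²
P = b + 2y√(1+z²) = 7.48 + 2×1.14×√(1+0.5²) = 10.03 m
R = A/P = 9.177/10.03 = 0.9150 m
Q = (1/n)·A·R^(2/3)·S^(1/2) = (1/0.032) × 9.177 × 0.9150^(2/3) × 0.0065^(1/2) = 21.79 m³/s
V = Q/A = 21.79/9.177 = 2.375 m/s

2.37 m/s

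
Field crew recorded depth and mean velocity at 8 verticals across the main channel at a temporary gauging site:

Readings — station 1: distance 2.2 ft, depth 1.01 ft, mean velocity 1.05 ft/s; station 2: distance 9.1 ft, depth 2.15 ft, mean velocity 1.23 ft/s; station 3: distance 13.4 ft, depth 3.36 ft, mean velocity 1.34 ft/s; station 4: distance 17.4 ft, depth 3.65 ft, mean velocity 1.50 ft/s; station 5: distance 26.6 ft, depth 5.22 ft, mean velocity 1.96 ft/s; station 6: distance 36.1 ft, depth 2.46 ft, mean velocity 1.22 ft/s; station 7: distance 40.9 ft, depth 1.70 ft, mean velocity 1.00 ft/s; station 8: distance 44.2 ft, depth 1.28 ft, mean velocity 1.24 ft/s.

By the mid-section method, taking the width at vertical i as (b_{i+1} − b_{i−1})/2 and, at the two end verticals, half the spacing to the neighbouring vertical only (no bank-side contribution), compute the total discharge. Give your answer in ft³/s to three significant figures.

200 ft³/s

w_1 = (9.1 − 2.2)/2 = 3.45 ft; q_1 = 1.05 × 1.01 × 3.45 = 3.659 ft³/s
w_2 = (13.4 − 2.2)/2 = 5.6 ft; q_2 = 1.23 × 2.15 × 5.6 = 14.81 ft³/s
w_3 = (17.4 − 9.1)/2 = 4.15 ft; q_3 = 1.34 × 3.36 × 4.15 = 18.68 ft³/s
w_4 = (26.6 − 13.4)/2 = 6.6 ft; q_4 = 1.50 × 3.65 × 6.6 = 36.14 ft³/s
w_5 = (36.1 − 17.4)/2 = 9.35 ft; q_5 = 1.96 × 5.22 × 9.35 = 95.66 ft³/s
w_6 = (40.9 − 26.6)/2 = 7.15 ft; q_6 = 1.22 × 2.46 × 7.15 = 21.46 ft³/s
w_7 = (44.2 − 36.1)/2 = 4.05 ft; q_7 = 1.00 × 1.70 × 4.05 = 6.885 ft³/s
w_8 = (44.2 − 40.9)/2 = 1.65 ft; q_8 = 1.24 × 1.28 × 1.65 = 2.619 ft³/s
Q = Σ qᵢ = 199.9 ft³/s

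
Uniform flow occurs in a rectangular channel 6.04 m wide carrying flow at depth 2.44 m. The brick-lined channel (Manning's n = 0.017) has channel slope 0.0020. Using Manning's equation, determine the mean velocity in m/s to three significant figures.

A = b·y = 6.04 × 2.44 = 14.74 m²
P = b + 2y = 6.04 + 2×2.44 = 10.92 m
R = A/P = 14.74/10.92 = 1.350 m
Q = (1/n)·A·R^(2/3)·S^(1/2) = (1/0.017) × 14.74 × 1.350^(2/3) × 0.0020^(1/2) = 47.35 m³/s
V = Q/A = 47.35/14.74 = 3.213 m/s

3.21 m/s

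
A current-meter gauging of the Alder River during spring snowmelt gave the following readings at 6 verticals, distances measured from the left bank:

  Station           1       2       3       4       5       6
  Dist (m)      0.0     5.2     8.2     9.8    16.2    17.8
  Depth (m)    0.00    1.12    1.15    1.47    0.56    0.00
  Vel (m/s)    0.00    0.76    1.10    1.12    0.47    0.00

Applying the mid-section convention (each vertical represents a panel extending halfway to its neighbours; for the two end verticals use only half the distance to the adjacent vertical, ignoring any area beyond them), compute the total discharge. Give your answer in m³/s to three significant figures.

w_2 = (8.2 − 0.0)/2 = 4.1 m; q_2 = 0.76 × 1.12 × 4.1 = 3.490 m³/s
w_3 = (9.8 − 5.2)/2 = 2.3 m; q_3 = 1.10 × 1.15 × 2.3 = 2.910 m³/s
w_4 = (16.2 − 8.2)/2 = 4 m; q_4 = 1.12 × 1.47 × 4 = 6.586 m³/s
w_5 = (17.8 − 9.8)/2 = 4 m; q_5 = 0.47 × 0.56 × 4 = 1.053 m³/s
Stations 1, 6 contribute zero (depth or velocity is 0).
Q = Σ qᵢ = 14.04 m³/s

14.0 m³/s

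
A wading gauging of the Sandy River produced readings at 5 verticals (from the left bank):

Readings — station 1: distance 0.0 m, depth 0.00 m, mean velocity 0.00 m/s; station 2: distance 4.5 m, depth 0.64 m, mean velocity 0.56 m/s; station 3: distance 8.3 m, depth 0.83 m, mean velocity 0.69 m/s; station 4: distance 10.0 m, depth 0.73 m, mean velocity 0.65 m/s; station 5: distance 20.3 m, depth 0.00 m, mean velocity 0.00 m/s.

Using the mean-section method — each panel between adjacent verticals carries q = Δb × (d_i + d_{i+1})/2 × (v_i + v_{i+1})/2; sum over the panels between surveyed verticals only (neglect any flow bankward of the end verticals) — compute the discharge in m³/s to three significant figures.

Panel 1-2: Δb = 4.5 m, d̄ = (0.00+0.64)/2 = 0.32, v̄ = (0.00+0.56)/2 = 0.28 → q = 4.5×0.32×0.28 = 0.4032 m³/s
Panel 2-3: Δb = 3.8 m, d̄ = (0.64+0.83)/2 = 0.735, v̄ = (0.56+0.69)/2 = 0.625 → q = 3.8×0.735×0.625 = 1.746 m³/s
Panel 3-4: Δb = 1.7 m, d̄ = (0.83+0.73)/2 = 0.78, v̄ = (0.69+0.65)/2 = 0.67 → q = 1.7×0.78×0.67 = 0.8884 m³/s
Panel 4-5: Δb = 10.3 m, d̄ = (0.73+0.00)/2 = 0.365, v̄ = (0.65+0.00)/2 = 0.325 → q = 10.3×0.365×0.325 = 1.222 m³/s
Q = Σ q = 4.259 m³/s

4.26 m³/s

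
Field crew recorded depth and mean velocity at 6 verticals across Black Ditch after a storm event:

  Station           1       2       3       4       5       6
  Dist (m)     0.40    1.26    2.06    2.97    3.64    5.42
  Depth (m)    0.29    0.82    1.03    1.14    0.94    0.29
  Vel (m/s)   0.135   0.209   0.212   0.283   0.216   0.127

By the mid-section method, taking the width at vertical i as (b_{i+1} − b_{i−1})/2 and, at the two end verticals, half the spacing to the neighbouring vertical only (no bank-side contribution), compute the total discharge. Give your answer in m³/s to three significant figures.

w_1 = (1.26 − 0.40)/2 = 0.43 m; q_1 = 0.135 × 0.29 × 0.43 = 0.01683 m³/s
w_2 = (2.06 − 0.40)/2 = 0.83 m; q_2 = 0.209 × 0.82 × 0.83 = 0.1422 m³/s
w_3 = (2.97 − 1.26)/2 = 0.855 m; q_3 = 0.212 × 1.03 × 0.855 = 0.1867 m³/s
w_4 = (3.64 − 2.06)/2 = 0.79 m; q_4 = 0.283 × 1.14 × 0.79 = 0.2549 m³/s
w_5 = (5.42 − 2.97)/2 = 1.225 m; q_5 = 0.216 × 0.94 × 1.225 = 0.2487 m³/s
w_6 = (5.42 − 3.64)/2 = 0.89 m; q_6 = 0.127 × 0.29 × 0.89 = 0.03278 m³/s
Q = Σ qᵢ = 0.8822 m³/s

0.882 m³/s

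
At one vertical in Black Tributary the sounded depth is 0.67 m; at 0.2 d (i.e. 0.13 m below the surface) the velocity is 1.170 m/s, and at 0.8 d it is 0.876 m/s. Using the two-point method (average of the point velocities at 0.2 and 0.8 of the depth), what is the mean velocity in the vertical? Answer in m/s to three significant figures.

1.02 m/s

v̄ = (1.170 + 0.876) / 2 = 1.023 m/s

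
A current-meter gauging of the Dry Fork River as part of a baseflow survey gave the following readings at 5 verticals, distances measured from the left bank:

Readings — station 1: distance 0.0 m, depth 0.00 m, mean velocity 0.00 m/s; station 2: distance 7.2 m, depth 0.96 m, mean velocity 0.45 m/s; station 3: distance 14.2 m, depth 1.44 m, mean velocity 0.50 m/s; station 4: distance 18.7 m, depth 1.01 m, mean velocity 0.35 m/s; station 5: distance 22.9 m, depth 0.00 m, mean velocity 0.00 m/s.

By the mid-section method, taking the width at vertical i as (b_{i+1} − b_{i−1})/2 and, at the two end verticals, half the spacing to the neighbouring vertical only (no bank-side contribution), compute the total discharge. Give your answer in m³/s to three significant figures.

8.74 m³/s

w_2 = (14.2 − 0.0)/2 = 7.1 m; q_2 = 0.45 × 0.96 × 7.1 = 3.067 m³/s
w_3 = (18.7 − 7.2)/2 = 5.75 m; q_3 = 0.50 × 1.44 × 5.75 = 4.140 m³/s
w_4 = (22.9 − 14.2)/2 = 4.35 m; q_4 = 0.35 × 1.01 × 4.35 = 1.538 m³/s
Stations 1, 5 contribute zero (depth or velocity is 0).
Q = Σ qᵢ = 8.745 m³/s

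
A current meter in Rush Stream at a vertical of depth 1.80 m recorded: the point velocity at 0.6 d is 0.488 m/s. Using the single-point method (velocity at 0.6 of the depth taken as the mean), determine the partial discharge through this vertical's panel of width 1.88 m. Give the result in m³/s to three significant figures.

v̄ = v₀.₆ = 0.488 m/s
q = v̄ × d × w = 0.4880 × 1.80 × 1.88 = 1.651 m³/s

1.65 m³/s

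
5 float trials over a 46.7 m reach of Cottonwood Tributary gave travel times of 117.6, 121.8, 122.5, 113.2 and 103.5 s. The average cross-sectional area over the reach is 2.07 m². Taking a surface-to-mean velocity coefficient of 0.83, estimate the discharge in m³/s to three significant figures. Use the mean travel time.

0.693 m³/s

t̄ = (117.6 + 121.8 + 122.5 + 113.2 + 103.5) / 5 = 115.72 s
v_surface = L / t̄ = 46.7 / 115.72 = 0.4036 m/s
v_mean = 0.83 × 0.4036 = 0.3350 m/s
Q = A × v_mean = 2.07 × 0.3350 = 0.6934 m³/s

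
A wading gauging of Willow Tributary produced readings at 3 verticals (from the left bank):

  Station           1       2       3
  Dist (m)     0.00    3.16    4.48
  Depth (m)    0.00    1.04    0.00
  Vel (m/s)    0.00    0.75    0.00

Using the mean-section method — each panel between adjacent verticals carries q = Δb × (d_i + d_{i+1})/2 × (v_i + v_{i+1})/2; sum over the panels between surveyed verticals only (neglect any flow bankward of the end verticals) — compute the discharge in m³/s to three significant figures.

Panel 1-2: Δb = 3.16 m, d̄ = (0.00+1.04)/2 = 0.52, v̄ = (0.00+0.75)/2 = 0.375 → q = 3.16×0.52×0.375 = 0.6162 m³/s
Panel 2-3: Δb = 1.32 m, d̄ = (1.04+0.00)/2 = 0.52, v̄ = (0.75+0.00)/2 = 0.375 → q = 1.32×0.52×0.375 = 0.2574 m³/s
Q = Σ q = 0.8736 m³/s

0.874 m³/s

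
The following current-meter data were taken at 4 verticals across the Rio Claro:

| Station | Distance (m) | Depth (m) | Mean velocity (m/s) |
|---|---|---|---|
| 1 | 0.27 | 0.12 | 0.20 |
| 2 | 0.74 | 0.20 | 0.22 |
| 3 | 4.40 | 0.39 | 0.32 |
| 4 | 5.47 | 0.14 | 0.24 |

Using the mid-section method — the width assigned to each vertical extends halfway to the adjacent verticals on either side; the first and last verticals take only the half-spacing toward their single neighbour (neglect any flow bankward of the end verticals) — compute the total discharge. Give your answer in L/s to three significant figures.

410 L/s

w_1 = (0.74 − 0.27)/2 = 0.235 m; q_1 = 0.20 × 0.12 × 0.235 = 0.005640 m³/s
w_2 = (4.40 − 0.27)/2 = 2.065 m; q_2 = 0.22 × 0.20 × 2.065 = 0.09086 m³/s
w_3 = (5.47 − 0.74)/2 = 2.365 m; q_3 = 0.32 × 0.39 × 2.365 = 0.2952 m³/s
w_4 = (5.47 − 4.40)/2 = 0.535 m; q_4 = 0.24 × 0.14 × 0.535 = 0.01798 m³/s
Q = Σ qᵢ = 0.4096 m³/s
= 0.4096 × 1000 = 409.6 L/s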